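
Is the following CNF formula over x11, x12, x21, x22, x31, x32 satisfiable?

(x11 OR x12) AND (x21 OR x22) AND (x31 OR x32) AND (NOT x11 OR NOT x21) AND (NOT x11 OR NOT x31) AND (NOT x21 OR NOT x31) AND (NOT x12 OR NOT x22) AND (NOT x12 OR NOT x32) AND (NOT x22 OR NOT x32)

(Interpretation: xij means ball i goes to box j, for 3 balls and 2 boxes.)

Try x11 = true.
From the singleton clause (NOT x21), x21 = false.
From the singleton clause (x22), x22 = true.
From the singleton clause (NOT x31), x31 = false.
From the singleton clause (x32), x32 = true.
That conflicts with the unit clause (NOT x32).
Backtrack on x11: now try x11 = false.
From the singleton clause (x12), x12 = true.
From the singleton clause (NOT x22), x22 = false.
From the singleton clause (x21), x21 = true.
From the singleton clause (NOT x31), x31 = false.
From the singleton clause (x32), x32 = true.
That conflicts with the unit clause (NOT x32).
Either choice for x11 ends in contradiction.
No assignment satisfies every clause.

No, unsatisfiable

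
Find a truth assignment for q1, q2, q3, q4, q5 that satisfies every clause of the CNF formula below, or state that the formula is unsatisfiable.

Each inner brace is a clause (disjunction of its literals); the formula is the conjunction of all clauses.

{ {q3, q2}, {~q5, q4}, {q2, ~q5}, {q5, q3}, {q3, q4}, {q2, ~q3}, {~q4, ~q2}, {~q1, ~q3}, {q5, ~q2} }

Suppose q3 = 1.
Unit clause (q2) forces q2 = 1.
Unit clause (~q4) forces q4 = 0.
Unit clause (~q5) forces q5 = 0.
Now (q5) is unsatisfied and unit — conflict.
So q3 must be the other value — set q3 = 0.
Unit clause (q2) forces q2 = 1.
Unit clause (q5) forces q5 = 1.
Unit clause (q4) forces q4 = 1.
Now (~q4) is unsatisfied and unit — conflict.
Both values of q3 lead to a conflict.

UNSATISFIABLE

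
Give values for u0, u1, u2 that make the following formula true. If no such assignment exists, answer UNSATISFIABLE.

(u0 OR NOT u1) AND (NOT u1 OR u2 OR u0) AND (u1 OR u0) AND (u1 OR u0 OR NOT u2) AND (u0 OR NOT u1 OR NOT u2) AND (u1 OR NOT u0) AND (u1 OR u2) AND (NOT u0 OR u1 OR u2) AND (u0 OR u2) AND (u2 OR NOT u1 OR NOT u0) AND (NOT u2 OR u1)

Case u0 = true:
(u1) alone gives u1 = true.
(u2) alone gives u2 = true.
All clauses are satisfied.

u0 ↦ true; u1 ↦ true; u2 ↦ true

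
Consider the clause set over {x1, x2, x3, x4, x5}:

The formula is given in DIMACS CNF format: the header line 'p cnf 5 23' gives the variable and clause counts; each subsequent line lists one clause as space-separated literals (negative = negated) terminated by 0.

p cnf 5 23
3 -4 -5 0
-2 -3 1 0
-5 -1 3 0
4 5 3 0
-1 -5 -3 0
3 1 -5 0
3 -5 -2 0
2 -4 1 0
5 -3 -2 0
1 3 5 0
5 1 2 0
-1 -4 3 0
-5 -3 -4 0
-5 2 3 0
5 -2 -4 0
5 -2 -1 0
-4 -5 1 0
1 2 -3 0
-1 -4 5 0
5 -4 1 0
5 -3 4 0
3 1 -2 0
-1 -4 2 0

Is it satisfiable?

No, unsatisfiable

Branch on x3: set x3 = True.
Branch on x2: set x2 = False.
Unit clause (x1) forces x1 = True.
Unit clause (¬x5) forces x5 = False.
Unit clause (¬x4) forces x4 = False.
But (x4) is also a unit clause — contradiction.
Backtrack on x2: now try x2 = True.
Unit clause (x1) forces x1 = True.
Unit clause (¬x5) forces x5 = False.
But (x5) is also a unit clause — contradiction.
Both values of x2 lead to a conflict.
Backtrack on x3: now try x3 = False.
Branch on x4: set x4 = False.
Unit clause (x5) forces x5 = True.
Unit clause (¬x1) forces x1 = False.
But (x1) is also a unit clause — contradiction.
Backtrack on x4: now try x4 = True.
Unit clause (¬x5) forces x5 = False.
Unit clause (x1) forces x1 = True.
But (¬x1) is also a unit clause — contradiction.
Both values of x4 lead to a conflict.
Both values of x3 lead to a conflict.
No assignment satisfies every clause.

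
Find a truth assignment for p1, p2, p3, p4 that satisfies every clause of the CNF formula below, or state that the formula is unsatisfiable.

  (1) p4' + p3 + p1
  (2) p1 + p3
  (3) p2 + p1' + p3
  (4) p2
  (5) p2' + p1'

From the singleton clause (p2), p2 = 1.
From the singleton clause (p1'), p1 = 0.
From the singleton clause (p3), p3 = 1.
No clause remains; p4 is free.

p1: 0, p2: 1, p3: 1, p4: 0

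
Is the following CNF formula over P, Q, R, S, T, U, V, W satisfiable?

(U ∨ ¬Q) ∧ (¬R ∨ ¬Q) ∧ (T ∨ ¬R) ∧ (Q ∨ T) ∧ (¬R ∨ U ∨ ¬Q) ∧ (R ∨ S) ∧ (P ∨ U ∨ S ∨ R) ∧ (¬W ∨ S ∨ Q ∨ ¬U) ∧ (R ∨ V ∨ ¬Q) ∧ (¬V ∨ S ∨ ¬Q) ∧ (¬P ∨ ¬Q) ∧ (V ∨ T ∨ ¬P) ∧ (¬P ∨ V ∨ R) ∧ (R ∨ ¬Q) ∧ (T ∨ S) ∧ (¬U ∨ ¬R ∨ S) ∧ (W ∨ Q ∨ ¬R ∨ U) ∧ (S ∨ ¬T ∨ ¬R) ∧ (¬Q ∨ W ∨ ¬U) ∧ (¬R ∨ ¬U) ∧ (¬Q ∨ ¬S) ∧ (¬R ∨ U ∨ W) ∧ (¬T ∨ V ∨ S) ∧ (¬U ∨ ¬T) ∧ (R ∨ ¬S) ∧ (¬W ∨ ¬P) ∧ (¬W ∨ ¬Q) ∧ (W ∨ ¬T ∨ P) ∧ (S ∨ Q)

Case U = False:
The clause (¬Q) is unit, so Q = False.
The clause (T) is unit, so T = True.
The clause (S) is unit, so S = True.
The clause (R) is unit, so R = True.
The clause (W) is unit, so W = True.
The clause (¬P) is unit, so P = False.
No clause remains; V is free.
A satisfying assignment: P ↦ False, Q ↦ False, R ↦ True, S ↦ True, T ↦ True, U ↦ False, V ↦ False, W ↦ True.

Yes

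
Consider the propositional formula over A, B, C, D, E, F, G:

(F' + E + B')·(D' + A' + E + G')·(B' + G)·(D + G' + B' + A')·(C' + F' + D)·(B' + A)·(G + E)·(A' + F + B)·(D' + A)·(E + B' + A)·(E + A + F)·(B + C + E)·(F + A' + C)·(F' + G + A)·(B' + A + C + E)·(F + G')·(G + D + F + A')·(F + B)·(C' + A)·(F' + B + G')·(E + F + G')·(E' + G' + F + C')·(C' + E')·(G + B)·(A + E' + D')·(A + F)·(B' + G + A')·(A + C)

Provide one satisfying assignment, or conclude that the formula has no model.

Case B = 1:
The clause (G) is unit, so G = 1.
The clause (A) is unit, so A = 1.
The clause (D) is unit, so D = 1.
The clause (E) is unit, so E = 1.
The clause (F) is unit, so F = 1.
The clause (C') is unit, so C = 0.
Every clause now holds.

A: 1; B: 1; C: 0; D: 1; E: 1; F: 1; G: 1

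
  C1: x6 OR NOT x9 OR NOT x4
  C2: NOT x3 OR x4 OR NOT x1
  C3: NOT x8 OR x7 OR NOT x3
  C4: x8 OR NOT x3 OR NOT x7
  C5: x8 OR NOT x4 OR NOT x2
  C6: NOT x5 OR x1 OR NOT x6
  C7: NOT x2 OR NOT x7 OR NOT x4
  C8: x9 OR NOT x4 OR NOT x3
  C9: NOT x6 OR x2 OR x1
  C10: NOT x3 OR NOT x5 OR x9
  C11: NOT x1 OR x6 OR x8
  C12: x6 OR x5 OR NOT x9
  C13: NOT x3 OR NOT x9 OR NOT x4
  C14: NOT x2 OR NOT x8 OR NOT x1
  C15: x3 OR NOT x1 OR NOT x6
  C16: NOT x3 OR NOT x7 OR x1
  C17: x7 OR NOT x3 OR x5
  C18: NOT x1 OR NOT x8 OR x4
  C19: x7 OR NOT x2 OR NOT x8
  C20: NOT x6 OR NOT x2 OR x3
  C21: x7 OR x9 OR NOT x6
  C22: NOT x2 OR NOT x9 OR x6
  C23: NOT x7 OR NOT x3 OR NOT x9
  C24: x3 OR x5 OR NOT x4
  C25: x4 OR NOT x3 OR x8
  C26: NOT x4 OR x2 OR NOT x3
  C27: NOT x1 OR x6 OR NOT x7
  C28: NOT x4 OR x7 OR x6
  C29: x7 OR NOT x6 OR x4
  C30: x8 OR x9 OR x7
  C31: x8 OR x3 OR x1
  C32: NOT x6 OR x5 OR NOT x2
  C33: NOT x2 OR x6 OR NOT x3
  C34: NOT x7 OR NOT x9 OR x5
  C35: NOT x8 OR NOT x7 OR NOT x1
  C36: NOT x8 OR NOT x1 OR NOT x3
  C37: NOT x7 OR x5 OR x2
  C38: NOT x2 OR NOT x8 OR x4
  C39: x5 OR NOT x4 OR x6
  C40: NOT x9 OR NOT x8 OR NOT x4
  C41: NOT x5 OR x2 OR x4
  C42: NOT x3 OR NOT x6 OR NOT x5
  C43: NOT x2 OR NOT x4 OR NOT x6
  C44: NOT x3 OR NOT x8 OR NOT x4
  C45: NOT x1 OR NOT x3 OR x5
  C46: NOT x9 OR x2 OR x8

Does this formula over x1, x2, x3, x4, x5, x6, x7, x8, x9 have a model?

Yes

Branch on x6: set x6 = false.
Branch on x9: set x9 = false.
Branch on x4: set x4 = false.
Branch on x3: set x3 = false.
Branch on x1: set x1 = false.
The clause (x8) is unit, so x8 = true.
The clause (NOT x2) is unit, so x2 = false.
The clause (NOT x5) is unit, so x5 = false.
The clause (NOT x7) is unit, so x7 = false.
This assignment satisfies each clause.
A satisfying assignment: x1: false; x2: false; x3: false; x4: false; x5: false; x6: false; x7: false; x8: true; x9: false.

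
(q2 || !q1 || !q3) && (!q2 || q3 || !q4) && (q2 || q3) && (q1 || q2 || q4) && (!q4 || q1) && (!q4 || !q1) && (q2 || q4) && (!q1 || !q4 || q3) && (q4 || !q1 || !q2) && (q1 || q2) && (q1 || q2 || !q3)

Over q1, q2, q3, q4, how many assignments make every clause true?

There are 2^4 = 16 truth assignments over (q1, q2, q3, q4).
Check each against the 11 clauses (columns in the order q1, q2, q3, q4):
  F F F F  ✗ fails (q2 || q3)
  F F F T  ✗ fails (q2 || q3)
  F F T F  ✗ fails (q1 || q2 || q4)
  F F T T  ✗ fails (!q4 || q1)
  F T F F  ✓ satisfies all
  F T F T  ✗ fails (!q2 || q3 || !q4)
  F T T F  ✓ satisfies all
  F T T T  ✗ fails (!q4 || q1)
  T F F F  ✗ fails (q2 || q3)
  T F F T  ✗ fails (q2 || q3)
  T F T F  ✗ fails (q2 || !q1 || !q3)
  T F T T  ✗ fails (q2 || !q1 || !q3)
  T T F F  ✗ fails (q4 || !q1 || !q2)
  T T F T  ✗ fails (!q2 || q3 || !q4)
  T T T F  ✗ fails (q4 || !q1 || !q2)
  T T T T  ✗ fails (!q4 || !q1)
2 of the 16 rows are models.

2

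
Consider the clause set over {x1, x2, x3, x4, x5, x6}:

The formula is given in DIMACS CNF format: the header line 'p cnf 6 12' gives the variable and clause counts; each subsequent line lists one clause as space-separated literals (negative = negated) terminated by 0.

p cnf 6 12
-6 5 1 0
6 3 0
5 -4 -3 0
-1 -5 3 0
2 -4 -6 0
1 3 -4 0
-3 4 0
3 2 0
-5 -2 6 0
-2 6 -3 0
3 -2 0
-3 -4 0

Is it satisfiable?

Case x6 = True:
Case x5 = True:
Case x1 = False:
Case x2 = True:
Unit clause (x3) forces x3 = True.
Unit clause (x4) forces x4 = True.
But (¬x4) is also a unit clause — contradiction.
Backtrack on x2: now try x2 = False.
Unit clause (¬x4) forces x4 = False.
Unit clause (¬x3) forces x3 = False.
But (x3) is also a unit clause — contradiction.
Both values of x2 lead to a conflict.
Backtrack on x1: now try x1 = True.
Unit clause (x3) forces x3 = True.
Unit clause (x4) forces x4 = True.
But (¬x4) is also a unit clause — contradiction.
Both values of x1 lead to a conflict.
Backtrack on x5: now try x5 = False.
Unit clause (x1) forces x1 = True.
Case x4 = False:
Unit clause (¬x3) forces x3 = False.
Unit clause (x2) forces x2 = True.
But (¬x2) is also a unit clause — contradiction.
Backtrack on x4: now try x4 = True.
Unit clause (¬x3) forces x3 = False.
Unit clause (x2) forces x2 = True.
But (¬x2) is also a unit clause — contradiction.
Both values of x4 lead to a conflict.
Both values of x5 lead to a conflict.
Backtrack on x6: now try x6 = False.
Unit clause (x3) forces x3 = True.
Unit clause (x4) forces x4 = True.
But (¬x4) is also a unit clause — contradiction.
Both values of x6 lead to a conflict.
No assignment satisfies every clause.

No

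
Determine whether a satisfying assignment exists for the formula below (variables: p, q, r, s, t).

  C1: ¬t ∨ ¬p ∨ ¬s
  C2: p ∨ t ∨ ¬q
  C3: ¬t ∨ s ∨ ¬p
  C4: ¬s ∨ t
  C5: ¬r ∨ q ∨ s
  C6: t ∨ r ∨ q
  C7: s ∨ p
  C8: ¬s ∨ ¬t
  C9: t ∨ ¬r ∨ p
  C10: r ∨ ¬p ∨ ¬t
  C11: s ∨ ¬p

Try s = False.
Unit clause (p) forces p = True.
But (¬p) is also a unit clause — contradiction.
Undo s and try s = True.
Unit clause (t) forces t = True.
But (¬t) is also a unit clause — contradiction.
Either choice for s ends in contradiction.
No assignment satisfies every clause.

No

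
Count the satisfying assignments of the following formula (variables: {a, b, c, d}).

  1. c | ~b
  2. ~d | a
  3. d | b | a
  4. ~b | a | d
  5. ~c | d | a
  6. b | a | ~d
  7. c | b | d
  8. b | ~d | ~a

There are 2^4 = 16 truth assignments over (a, b, c, d).
Check each against the 8 clauses (columns in the order a, b, c, d):
  F F F F  ✗ fails (d | b | a)
  F F F T  ✗ fails (~d | a)
  F F T F  ✗ fails (d | b | a)
  F F T T  ✗ fails (~d | a)
  F T F F  ✗ fails (c | ~b)
  F T F T  ✗ fails (c | ~b)
  F T T F  ✗ fails (~b | a | d)
  F T T T  ✗ fails (~d | a)
  T F F F  ✗ fails (c | b | d)
  T F F T  ✗ fails (b | ~d | ~a)
  T F T F  ✓ satisfies all
  T F T T  ✗ fails (b | ~d | ~a)
  T T F F  ✗ fails (c | ~b)
  T T F T  ✗ fails (c | ~b)
  T T T F  ✓ satisfies all
  T T T T  ✓ satisfies all
3 of the 16 rows are models.

3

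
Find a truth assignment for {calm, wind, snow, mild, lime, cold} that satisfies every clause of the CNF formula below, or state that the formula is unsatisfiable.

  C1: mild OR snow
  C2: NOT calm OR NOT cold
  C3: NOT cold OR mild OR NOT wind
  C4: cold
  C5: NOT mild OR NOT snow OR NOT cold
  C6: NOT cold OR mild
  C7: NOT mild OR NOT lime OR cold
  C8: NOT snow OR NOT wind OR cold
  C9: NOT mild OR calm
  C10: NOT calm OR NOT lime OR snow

The clause (cold) is unit, so cold = true.
The clause (NOT calm) is unit, so calm = false.
The clause (mild) is unit, so mild = true.
Now (NOT mild) is unsatisfied and unit — conflict.

UNSATISFIABLE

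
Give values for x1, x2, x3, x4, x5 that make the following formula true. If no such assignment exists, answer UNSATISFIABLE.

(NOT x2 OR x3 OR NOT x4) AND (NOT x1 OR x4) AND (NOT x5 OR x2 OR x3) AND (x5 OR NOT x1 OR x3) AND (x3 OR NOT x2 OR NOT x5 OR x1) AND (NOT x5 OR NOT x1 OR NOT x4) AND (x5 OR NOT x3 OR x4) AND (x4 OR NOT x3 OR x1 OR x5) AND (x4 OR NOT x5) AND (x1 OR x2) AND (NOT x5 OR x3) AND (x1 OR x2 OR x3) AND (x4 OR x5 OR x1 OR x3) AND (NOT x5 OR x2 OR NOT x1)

Branch on x1: set x1 = false.
The clause (x2) is unit, so x2 = true.
Branch on x3: set x3 = true.
Branch on x5: set x5 = false.
The clause (x4) is unit, so x4 = true.
This assignment satisfies each clause.

x1: false; x2: true; x3: true; x4: true; x5: false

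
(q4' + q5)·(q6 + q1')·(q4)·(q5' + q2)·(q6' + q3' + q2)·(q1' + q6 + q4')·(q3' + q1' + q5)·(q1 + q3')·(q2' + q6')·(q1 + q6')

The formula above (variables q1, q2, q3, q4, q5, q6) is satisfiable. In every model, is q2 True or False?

Suppose q2 = 0.
The clause (q4) is unit, so q4 = 1.
The clause (q5) is unit, so q5 = 1.
That conflicts with the unit clause (q5').
So every satisfying assignment has q2 = True.

True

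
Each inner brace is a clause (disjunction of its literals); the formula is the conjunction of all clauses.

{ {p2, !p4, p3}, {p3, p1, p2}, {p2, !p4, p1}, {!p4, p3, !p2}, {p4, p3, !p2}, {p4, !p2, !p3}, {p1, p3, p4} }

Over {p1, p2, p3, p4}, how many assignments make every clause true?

There are 2^4 = 16 truth assignments over (p1, p2, p3, p4).
Check each against the 7 clauses (columns in the order p1, p2, p3, p4):
  F F F F  ✗ fails (p3 || p1 || p2)
  F F F T  ✗ fails (p2 || !p4 || p3)
  F F T F  ✓ satisfies all
  F F T T  ✗ fails (p2 || !p4 || p1)
  F T F F  ✗ fails (p4 || p3 || !p2)
  F T F T  ✗ fails (!p4 || p3 || !p2)
  F T T F  ✗ fails (p4 || !p2 || !p3)
  F T T T  ✓ satisfies all
  T F F F  ✓ satisfies all
  T F F T  ✗ fails (p2 || !p4 || p3)
  T F T F  ✓ satisfies all
  T F T T  ✓ satisfies all
  T T F F  ✗ fails (p4 || p3 || !p2)
  T T F T  ✗ fails (!p4 || p3 || !p2)
  T T T F  ✗ fails (p4 || !p2 || !p3)
  T T T T  ✓ satisfies all
6 of the 16 rows are models.

6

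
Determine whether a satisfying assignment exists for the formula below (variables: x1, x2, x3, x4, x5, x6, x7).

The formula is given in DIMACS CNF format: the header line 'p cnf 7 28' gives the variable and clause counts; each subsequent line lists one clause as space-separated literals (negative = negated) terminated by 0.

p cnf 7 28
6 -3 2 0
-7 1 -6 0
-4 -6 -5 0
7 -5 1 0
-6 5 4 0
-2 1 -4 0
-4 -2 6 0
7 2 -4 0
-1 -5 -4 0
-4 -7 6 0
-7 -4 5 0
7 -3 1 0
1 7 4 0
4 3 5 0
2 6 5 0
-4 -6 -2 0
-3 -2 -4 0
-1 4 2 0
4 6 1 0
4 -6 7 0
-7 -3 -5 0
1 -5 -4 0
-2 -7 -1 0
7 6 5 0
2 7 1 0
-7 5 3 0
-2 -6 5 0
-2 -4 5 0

Yes, satisfiable

Suppose x6 = False.
Suppose x3 = True.
(x2) alone gives x2 = True.
(¬x4) alone gives x4 = False.
(x1) alone gives x1 = True.
(¬x7) alone gives x7 = False.
(x5) alone gives x5 = True.
This assignment satisfies each clause.
A satisfying assignment: x1: True,  x2: True,  x3: True,  x4: False,  x5: True,  x6: False,  x7: False.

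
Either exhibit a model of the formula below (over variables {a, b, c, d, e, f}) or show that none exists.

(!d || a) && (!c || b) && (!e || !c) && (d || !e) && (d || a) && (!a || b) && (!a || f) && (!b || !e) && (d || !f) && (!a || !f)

Branch on d: set d = false.
Unit clause (!e) forces e = false.
Unit clause (a) forces a = true.
Unit clause (b) forces b = true.
Unit clause (f) forces f = true.
That conflicts with the unit clause (!f).
That branch fails; take d = true instead.
Unit clause (a) forces a = true.
Unit clause (b) forces b = true.
Unit clause (f) forces f = true.
That conflicts with the unit clause (!f).
Neither d = true nor d = false works.

UNSATISFIABLE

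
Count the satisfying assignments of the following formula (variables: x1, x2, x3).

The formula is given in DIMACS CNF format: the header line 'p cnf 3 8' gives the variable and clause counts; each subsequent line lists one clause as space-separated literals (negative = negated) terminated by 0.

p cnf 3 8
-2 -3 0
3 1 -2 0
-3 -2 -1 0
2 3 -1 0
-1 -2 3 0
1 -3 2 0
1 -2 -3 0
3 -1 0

2

There are 2^3 = 8 truth assignments over (x1, x2, x3).
Check each against the 8 clauses (columns in the order x1, x2, x3):
  F F F  ✓ satisfies all
  F F T  ✗ fails (x1 ∨ ¬x3 ∨ x2)
  F T F  ✗ fails (x3 ∨ x1 ∨ ¬x2)
  F T T  ✗ fails (¬x2 ∨ ¬x3)
  T F F  ✗ fails (x2 ∨ x3 ∨ ¬x1)
  T F T  ✓ satisfies all
  T T F  ✗ fails (¬x1 ∨ ¬x2 ∨ x3)
  T T T  ✗ fails (¬x2 ∨ ¬x3)
2 of the 8 rows are models.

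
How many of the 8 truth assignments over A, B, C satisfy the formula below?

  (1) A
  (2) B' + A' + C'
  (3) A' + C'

There are 2^3 = 8 truth assignments over (A, B, C).
Split on C. With C = 1, the clauses containing C are satisfied and C' drops from the rest; 0 of the 2^2 = 4 assignments to the other variables satisfy what remains.
With C = 0, by the same count on the reduced clause set, 2 assignments work.
(One model: A=T, B=F, C=F.)
Total: 0 + 2 = 2.

2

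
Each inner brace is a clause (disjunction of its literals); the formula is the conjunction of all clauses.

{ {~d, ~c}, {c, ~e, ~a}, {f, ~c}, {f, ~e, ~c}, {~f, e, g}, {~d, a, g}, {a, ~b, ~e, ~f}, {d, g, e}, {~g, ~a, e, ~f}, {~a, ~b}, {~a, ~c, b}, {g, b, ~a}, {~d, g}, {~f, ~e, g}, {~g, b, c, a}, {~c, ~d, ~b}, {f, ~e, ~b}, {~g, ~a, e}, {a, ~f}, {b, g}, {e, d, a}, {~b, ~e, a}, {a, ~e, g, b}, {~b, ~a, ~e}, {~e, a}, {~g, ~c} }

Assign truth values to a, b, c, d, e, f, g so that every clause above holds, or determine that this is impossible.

a: 0, b: 1, c: 0, d: 1, e: 0, f: 0, g: 1

Case d = 1:
From the singleton clause (~c), c = 0.
From the singleton clause (g), g = 1.
Case e = 0:
From the singleton clause (~a), a = 0.
From the singleton clause (b), b = 1.
From the singleton clause (~f), f = 0.
Every clause now holds.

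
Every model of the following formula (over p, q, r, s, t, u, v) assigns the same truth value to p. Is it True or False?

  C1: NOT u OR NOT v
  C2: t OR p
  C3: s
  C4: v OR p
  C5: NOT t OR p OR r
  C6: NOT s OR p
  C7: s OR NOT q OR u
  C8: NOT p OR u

Suppose p = false.
From the singleton clause (t), t = true.
From the singleton clause (s), s = true.
But (NOT s) is also a unit clause — contradiction.
So every satisfying assignment has p = True.

True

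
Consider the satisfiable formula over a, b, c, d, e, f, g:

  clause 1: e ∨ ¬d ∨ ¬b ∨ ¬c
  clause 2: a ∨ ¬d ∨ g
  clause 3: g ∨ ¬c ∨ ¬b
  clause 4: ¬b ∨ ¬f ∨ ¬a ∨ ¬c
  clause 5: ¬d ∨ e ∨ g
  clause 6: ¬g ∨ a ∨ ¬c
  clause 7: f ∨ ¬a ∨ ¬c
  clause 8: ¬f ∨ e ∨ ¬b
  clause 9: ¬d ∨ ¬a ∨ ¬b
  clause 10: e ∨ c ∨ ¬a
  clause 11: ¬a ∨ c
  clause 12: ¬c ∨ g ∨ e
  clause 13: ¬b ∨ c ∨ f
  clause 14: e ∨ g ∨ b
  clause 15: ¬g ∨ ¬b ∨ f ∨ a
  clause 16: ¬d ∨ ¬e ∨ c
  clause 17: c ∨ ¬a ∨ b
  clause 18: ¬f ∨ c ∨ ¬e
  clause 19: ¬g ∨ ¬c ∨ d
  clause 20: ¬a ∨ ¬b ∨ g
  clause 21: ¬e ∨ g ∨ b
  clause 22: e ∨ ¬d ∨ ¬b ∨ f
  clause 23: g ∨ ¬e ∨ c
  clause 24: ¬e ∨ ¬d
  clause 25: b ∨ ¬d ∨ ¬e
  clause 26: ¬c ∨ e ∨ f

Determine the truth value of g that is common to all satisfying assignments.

True

Suppose g = False.
Branch on a: set a = True.
Unit clause (c) forces c = True.
Unit clause (¬b) forces b = False.
Unit clause (f) forces f = True.
Unit clause (e) forces e = True.
That conflicts with the unit clause (¬e).
That branch fails; take a = False instead.
Unit clause (¬d) forces d = False.
Branch on c: set c = False.
Unit clause (¬e) forces e = False.
Unit clause (b) forces b = True.
Unit clause (¬f) forces f = False.
That conflicts with the unit clause (f).
That branch fails; take c = True instead.
Unit clause (¬b) forces b = False.
Unit clause (e) forces e = True.
That conflicts with the unit clause (¬e).
Neither c = True nor c = False works.
Neither a = True nor a = False works.
So every satisfying assignment has g = True.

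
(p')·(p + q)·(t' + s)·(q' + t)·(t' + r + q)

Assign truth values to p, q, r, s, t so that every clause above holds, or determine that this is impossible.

(p') alone gives p = 0.
(q) alone gives q = 1.
(t) alone gives t = 1.
(s) alone gives s = 1.
No clause remains; r is free.

p ↦ 0, q ↦ 1, r ↦ 0, s ↦ 1, t ↦ 1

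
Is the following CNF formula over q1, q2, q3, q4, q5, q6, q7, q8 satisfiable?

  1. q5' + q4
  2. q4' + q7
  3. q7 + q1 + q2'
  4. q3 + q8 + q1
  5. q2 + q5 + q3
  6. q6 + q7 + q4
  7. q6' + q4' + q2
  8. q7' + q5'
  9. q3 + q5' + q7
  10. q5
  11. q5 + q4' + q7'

No

The clause (q5) is unit, so q5 = 1.
The clause (q4) is unit, so q4 = 1.
The clause (q7) is unit, so q7 = 1.
But (q7') is also a unit clause — contradiction.
No assignment satisfies every clause.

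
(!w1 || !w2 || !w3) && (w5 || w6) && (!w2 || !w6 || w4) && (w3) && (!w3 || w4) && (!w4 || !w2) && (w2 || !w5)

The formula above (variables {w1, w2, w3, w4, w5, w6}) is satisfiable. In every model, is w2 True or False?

False

Suppose w2 = true.
From the singleton clause (w3), w3 = true.
From the singleton clause (!w1), w1 = false.
From the singleton clause (w4), w4 = true.
But (!w4) is also a unit clause — contradiction.
So every satisfying assignment has w2 = False.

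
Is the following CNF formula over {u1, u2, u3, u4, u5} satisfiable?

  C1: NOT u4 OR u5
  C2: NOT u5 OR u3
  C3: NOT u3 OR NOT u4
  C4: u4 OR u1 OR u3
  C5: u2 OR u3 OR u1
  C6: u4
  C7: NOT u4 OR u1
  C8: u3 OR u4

Unsatisfiable

From the singleton clause (u4), u4 = true.
From the singleton clause (u5), u5 = true.
From the singleton clause (u3), u3 = true.
Now (NOT u3) is unsatisfied and unit — conflict.
No assignment satisfies every clause.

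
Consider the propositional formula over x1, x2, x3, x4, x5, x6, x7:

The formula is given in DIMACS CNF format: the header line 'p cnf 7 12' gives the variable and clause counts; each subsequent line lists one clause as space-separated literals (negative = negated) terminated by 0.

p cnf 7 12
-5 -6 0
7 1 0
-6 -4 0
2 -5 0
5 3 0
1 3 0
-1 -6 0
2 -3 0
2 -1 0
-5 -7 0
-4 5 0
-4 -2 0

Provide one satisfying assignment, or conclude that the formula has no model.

x1=True, x2=True, x3=False, x4=False, x5=True, x6=False, x7=False

Case x5 = True:
From the singleton clause (¬x6), x6 = False.
From the singleton clause (x2), x2 = True.
From the singleton clause (¬x7), x7 = False.
From the singleton clause (x1), x1 = True.
From the singleton clause (¬x4), x4 = False.
All clauses hold; x3 can take either value.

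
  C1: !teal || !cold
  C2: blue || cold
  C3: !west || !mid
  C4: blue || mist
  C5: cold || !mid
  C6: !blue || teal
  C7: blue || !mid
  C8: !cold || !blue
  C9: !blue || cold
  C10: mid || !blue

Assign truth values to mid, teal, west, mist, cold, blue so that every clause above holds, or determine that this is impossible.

mid ↦ false, teal ↦ false, west ↦ true, mist ↦ true, cold ↦ true, blue ↦ false

Suppose teal = false.
From the singleton clause (!blue), blue = false.
From the singleton clause (cold), cold = true.
From the singleton clause (mist), mist = true.
From the singleton clause (!mid), mid = false.
Every clause is now satisfied; west is unconstrained.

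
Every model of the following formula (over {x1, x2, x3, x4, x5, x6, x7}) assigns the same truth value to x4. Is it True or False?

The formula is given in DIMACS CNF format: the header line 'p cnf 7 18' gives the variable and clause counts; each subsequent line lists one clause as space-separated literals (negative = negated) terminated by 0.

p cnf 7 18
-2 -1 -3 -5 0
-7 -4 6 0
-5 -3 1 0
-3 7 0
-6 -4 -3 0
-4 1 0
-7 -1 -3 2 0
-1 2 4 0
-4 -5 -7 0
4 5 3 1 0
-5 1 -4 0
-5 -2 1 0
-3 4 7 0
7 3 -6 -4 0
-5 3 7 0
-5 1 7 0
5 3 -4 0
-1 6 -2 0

False

Suppose x4 = True.
The clause (x1) is unit, so x1 = True.
Try x7 = False.
The clause (¬x3) is unit, so x3 = False.
The clause (¬x6) is unit, so x6 = False.
The clause (¬x5) is unit, so x5 = False.
Now (x5) is unsatisfied and unit — conflict.
Backtrack on x7: now try x7 = True.
The clause (x6) is unit, so x6 = True.
The clause (¬x3) is unit, so x3 = False.
The clause (¬x5) is unit, so x5 = False.
Now (x5) is unsatisfied and unit — conflict.
Either choice for x7 ends in contradiction.
So every satisfying assignment has x4 = False.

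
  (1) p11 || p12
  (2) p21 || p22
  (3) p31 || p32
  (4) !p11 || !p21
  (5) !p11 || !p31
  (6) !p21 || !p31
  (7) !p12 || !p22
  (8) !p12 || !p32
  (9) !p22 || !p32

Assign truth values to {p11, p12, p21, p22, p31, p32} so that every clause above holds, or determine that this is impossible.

UNSATISFIABLE

Case p11 = true:
Unit clause (!p21) forces p21 = false.
Unit clause (p22) forces p22 = true.
Unit clause (!p31) forces p31 = false.
Unit clause (p32) forces p32 = true.
That conflicts with the unit clause (!p32).
Undo p11 and try p11 = false.
Unit clause (p12) forces p12 = true.
Unit clause (!p22) forces p22 = false.
Unit clause (p21) forces p21 = true.
Unit clause (!p31) forces p31 = false.
Unit clause (p32) forces p32 = true.
That conflicts with the unit clause (!p32).
Neither p11 = true nor p11 = false works.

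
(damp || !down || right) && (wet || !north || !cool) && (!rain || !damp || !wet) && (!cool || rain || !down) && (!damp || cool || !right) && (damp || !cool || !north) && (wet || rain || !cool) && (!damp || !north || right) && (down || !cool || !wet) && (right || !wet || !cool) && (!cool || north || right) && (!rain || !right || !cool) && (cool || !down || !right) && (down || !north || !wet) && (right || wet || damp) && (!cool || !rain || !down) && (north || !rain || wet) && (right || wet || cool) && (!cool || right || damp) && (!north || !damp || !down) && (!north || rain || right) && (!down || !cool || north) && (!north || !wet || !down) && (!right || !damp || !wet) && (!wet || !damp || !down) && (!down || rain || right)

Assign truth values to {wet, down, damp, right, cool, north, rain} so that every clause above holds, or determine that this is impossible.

Try damp = false.
Try down = false.
Try cool = false.
Try north = false.
Try right = true.
Try rain = false.
All clauses hold; wet can take either value.

wet ↦ false; down ↦ false; damp ↦ false; right ↦ true; cool ↦ false; north ↦ false; rain ↦ false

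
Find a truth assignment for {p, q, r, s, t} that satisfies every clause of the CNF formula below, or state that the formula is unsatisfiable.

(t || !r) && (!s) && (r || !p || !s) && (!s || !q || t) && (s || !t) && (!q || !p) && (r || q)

Unit clause (!s) forces s = false.
Unit clause (!t) forces t = false.
Unit clause (!r) forces r = false.
Unit clause (q) forces q = true.
Unit clause (!p) forces p = false.
Every clause now holds.

p: false, q: true, r: false, s: false, t: false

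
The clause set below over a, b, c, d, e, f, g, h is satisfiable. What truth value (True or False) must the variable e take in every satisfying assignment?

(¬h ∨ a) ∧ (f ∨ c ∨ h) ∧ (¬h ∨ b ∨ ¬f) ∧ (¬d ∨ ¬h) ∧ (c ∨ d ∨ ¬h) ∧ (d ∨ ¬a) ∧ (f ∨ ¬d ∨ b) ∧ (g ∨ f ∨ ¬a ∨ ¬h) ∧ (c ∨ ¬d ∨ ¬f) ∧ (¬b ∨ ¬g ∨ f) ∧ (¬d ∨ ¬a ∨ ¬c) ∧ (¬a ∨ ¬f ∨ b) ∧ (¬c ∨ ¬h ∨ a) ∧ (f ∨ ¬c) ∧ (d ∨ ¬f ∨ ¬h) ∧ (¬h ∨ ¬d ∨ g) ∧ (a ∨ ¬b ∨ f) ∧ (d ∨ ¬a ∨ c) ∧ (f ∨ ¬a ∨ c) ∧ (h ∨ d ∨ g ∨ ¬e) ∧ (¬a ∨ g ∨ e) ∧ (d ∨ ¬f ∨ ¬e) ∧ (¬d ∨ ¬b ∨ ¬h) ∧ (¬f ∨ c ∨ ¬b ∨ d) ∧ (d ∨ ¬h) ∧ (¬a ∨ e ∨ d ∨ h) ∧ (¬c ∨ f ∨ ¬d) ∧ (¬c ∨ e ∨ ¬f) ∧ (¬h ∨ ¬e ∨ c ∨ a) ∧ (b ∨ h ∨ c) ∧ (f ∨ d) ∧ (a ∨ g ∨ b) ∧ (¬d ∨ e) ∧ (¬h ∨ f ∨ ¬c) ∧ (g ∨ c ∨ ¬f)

True

Suppose e = False.
(¬d) alone gives d = False.
(¬a) alone gives a = False.
(¬h) alone gives h = False.
(f) alone gives f = True.
(¬c) alone gives c = False.
(¬b) alone gives b = False.
Now (b) is unsatisfied and unit — conflict.
So every satisfying assignment has e = True.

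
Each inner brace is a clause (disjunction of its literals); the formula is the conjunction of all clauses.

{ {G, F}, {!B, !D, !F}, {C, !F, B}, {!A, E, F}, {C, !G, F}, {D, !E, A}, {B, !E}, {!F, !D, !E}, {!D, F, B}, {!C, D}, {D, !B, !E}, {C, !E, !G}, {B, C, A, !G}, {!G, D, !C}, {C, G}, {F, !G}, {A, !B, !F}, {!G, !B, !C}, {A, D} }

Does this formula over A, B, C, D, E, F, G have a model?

Try G = true.
(F) alone gives F = true.
Try B = false.
(C) alone gives C = true.
(!E) alone gives E = false.
(D) alone gives D = true.
Every clause is now satisfied; A is unconstrained.
A satisfying assignment: A: false; B: false; C: true; D: true; E: false; F: true; G: true.

Yes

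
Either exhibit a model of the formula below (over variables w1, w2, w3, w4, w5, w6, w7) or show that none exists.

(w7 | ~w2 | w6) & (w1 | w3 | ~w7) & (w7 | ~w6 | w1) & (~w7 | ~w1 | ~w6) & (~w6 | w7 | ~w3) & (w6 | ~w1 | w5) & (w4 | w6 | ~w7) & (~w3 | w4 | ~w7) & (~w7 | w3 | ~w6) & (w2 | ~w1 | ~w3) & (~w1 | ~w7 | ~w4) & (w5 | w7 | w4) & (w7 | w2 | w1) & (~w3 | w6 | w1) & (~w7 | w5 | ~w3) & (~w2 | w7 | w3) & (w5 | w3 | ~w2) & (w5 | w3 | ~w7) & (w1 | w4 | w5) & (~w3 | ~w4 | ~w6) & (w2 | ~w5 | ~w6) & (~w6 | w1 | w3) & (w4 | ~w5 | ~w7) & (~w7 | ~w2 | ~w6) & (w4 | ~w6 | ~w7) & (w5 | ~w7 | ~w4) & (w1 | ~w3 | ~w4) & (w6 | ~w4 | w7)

Branch on w7: set w7 = 0.
Branch on w2: set w2 = 0.
The clause (w1) is unit, so w1 = 1.
The clause (~w3) is unit, so w3 = 0.
Branch on w6: set w6 = 1.
The clause (~w5) is unit, so w5 = 0.
The clause (w4) is unit, so w4 = 1.
All clauses are satisfied.

w1=1,  w2=0,  w3=0,  w4=1,  w5=0,  w6=1,  w7=0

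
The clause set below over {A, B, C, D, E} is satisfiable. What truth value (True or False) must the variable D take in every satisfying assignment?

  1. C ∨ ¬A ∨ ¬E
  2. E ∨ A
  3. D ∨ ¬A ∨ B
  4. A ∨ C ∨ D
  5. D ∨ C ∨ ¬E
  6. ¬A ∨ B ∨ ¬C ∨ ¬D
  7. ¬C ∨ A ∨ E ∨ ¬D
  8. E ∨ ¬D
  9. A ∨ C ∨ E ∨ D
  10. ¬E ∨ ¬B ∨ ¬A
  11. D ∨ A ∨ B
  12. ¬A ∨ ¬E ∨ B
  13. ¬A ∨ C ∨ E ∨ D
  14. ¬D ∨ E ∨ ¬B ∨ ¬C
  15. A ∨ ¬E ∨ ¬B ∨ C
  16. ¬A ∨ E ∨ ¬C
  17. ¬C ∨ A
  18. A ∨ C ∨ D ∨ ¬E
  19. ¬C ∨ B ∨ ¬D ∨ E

Suppose D = False.
Branch on E: set E = True.
From the singleton clause (C), C = True.
From the singleton clause (A), A = True.
From the singleton clause (B), B = True.
But (¬B) is also a unit clause — contradiction.
Backtrack on E: now try E = False.
From the singleton clause (A), A = True.
From the singleton clause (B), B = True.
From the singleton clause (C), C = True.
But (¬C) is also a unit clause — contradiction.
Either choice for E ends in contradiction.
So every satisfying assignment has D = True.

True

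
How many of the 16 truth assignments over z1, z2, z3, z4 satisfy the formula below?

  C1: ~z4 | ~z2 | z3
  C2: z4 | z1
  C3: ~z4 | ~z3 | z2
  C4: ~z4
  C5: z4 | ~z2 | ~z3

3

There are 2^4 = 16 truth assignments over (z1, z2, z3, z4).
Split on z2. With z2 = 1, the clauses containing z2 are satisfied and ~z2 drops from the rest; 1 of the 2^3 = 8 assignments to the other variables satisfy what remains.
With z2 = 0, by the same count on the reduced clause set, 2 assignments work.
(One model: z1=T, z2=F, z3=F, z4=F.)
Total: 1 + 2 = 3.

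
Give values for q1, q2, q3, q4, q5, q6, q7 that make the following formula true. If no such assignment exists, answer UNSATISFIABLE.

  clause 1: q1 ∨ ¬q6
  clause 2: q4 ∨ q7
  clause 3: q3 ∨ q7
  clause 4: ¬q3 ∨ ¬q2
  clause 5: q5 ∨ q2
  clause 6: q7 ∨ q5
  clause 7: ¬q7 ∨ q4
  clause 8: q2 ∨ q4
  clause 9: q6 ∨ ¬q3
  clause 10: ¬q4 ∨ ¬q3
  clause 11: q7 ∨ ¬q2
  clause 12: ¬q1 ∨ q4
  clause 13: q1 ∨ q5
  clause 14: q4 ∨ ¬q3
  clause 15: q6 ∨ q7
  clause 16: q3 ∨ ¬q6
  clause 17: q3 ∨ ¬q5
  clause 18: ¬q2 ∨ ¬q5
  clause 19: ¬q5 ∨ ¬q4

Case q1 = True:
From the singleton clause (q4), q4 = True.
From the singleton clause (¬q3), q3 = False.
From the singleton clause (q7), q7 = True.
From the singleton clause (¬q6), q6 = False.
From the singleton clause (¬q5), q5 = False.
From the singleton clause (q2), q2 = True.
Every clause now holds.

q1 ↦ True, q2 ↦ True, q3 ↦ False, q4 ↦ True, q5 ↦ False, q6 ↦ False, q7 ↦ True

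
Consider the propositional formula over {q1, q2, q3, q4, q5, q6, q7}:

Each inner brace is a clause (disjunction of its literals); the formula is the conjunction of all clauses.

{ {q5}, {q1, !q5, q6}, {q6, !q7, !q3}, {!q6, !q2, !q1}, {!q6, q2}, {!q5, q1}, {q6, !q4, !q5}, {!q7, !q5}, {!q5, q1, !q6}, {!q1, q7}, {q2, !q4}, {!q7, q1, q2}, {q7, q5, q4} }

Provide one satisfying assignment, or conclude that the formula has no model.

UNSATISFIABLE

Unit clause (q5) forces q5 = true.
Unit clause (q1) forces q1 = true.
Unit clause (!q7) forces q7 = false.
That conflicts with the unit clause (q7).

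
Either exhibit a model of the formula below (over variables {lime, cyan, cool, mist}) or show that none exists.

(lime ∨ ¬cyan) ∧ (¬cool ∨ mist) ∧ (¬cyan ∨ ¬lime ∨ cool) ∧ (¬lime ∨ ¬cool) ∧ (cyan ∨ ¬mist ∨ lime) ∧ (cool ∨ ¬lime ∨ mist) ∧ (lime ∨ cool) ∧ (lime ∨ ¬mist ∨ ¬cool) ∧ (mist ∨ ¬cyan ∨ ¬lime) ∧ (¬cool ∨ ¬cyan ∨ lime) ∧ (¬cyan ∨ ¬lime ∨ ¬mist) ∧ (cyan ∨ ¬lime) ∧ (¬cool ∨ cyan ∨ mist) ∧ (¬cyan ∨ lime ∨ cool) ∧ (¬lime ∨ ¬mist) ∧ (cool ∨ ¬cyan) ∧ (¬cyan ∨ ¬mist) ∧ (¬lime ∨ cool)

Branch on lime: set lime = True.
The clause (¬cool) is unit, so cool = False.
Now (cool) is unsatisfied and unit — conflict.
Backtrack on lime: now try lime = False.
The clause (¬cyan) is unit, so cyan = False.
The clause (¬mist) is unit, so mist = False.
The clause (¬cool) is unit, so cool = False.
Now (cool) is unsatisfied and unit — conflict.
Either choice for lime ends in contradiction.

UNSATISFIABLE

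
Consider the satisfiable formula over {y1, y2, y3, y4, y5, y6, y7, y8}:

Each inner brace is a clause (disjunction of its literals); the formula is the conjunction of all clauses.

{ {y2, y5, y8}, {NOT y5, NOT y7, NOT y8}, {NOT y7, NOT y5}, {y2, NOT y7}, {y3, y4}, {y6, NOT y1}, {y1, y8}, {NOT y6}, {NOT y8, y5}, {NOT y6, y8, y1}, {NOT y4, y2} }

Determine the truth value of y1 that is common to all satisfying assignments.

Suppose y1 = true.
The clause (y6) is unit, so y6 = true.
But (NOT y6) is also a unit clause — contradiction.
So every satisfying assignment has y1 = False.

False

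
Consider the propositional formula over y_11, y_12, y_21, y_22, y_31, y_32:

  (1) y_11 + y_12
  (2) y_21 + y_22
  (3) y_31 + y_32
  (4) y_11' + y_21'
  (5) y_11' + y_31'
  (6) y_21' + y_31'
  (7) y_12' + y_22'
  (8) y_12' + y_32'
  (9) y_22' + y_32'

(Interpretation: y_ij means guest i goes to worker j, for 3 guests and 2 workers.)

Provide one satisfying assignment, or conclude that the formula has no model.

Case y_11 = 1:
(y_21') alone gives y_21 = 0.
(y_22) alone gives y_22 = 1.
(y_31') alone gives y_31 = 0.
(y_32) alone gives y_32 = 1.
Now (y_32') is unsatisfied and unit — conflict.
Undo y_11 and try y_11 = 0.
(y_12) alone gives y_12 = 1.
(y_22') alone gives y_22 = 0.
(y_21) alone gives y_21 = 1.
(y_31') alone gives y_31 = 0.
(y_32) alone gives y_32 = 1.
Now (y_32') is unsatisfied and unit — conflict.
Neither y_11 = 1 nor y_11 = 0 works.

UNSATISFIABLE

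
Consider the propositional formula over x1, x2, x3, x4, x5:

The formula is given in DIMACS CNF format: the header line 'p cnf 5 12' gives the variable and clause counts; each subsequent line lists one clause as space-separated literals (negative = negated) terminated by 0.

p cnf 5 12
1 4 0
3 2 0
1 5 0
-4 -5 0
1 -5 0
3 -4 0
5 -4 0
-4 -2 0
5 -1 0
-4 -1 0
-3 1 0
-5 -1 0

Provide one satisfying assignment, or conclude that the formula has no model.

Branch on x1: set x1 = True.
(x5) alone gives x5 = True.
That conflicts with the unit clause (¬x5).
Undo x1 and try x1 = False.
(x4) alone gives x4 = True.
(x5) alone gives x5 = True.
That conflicts with the unit clause (¬x5).
Either choice for x1 ends in contradiction.

UNSATISFIABLE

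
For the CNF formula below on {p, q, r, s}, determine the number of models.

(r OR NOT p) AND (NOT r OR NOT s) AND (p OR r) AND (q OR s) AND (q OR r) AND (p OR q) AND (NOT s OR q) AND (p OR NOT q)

1

There are 2^4 = 16 truth assignments over (p, q, r, s).
Split on p. With p = true, the clauses containing p are satisfied and NOT p drops from the rest; 1 of the 2^3 = 8 assignments to the other variables satisfy what remains.
With p = false, by the same count on the reduced clause set, 0 assignments work.
Total: 1 + 0 = 1.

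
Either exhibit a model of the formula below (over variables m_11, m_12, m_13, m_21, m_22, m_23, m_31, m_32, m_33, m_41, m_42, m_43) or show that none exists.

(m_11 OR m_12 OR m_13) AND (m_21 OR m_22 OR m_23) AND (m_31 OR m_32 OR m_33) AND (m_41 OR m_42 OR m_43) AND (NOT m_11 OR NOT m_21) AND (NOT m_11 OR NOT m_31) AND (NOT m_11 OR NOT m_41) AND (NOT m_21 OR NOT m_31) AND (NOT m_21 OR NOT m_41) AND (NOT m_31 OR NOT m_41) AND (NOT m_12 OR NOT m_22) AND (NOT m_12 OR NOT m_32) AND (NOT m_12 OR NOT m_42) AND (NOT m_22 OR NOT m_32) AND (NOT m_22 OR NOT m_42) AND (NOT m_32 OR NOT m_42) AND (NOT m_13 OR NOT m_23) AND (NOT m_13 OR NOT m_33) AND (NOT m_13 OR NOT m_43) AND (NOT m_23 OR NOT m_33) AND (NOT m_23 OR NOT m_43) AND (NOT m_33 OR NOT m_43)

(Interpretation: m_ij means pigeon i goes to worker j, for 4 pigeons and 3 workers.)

UNSATISFIABLE

Suppose m_11 = false.
Suppose m_12 = true.
(NOT m_22) alone gives m_22 = false.
(NOT m_32) alone gives m_32 = false.
(NOT m_42) alone gives m_42 = false.
Suppose m_21 = true.
(NOT m_31) alone gives m_31 = false.
(m_33) alone gives m_33 = true.
(NOT m_41) alone gives m_41 = false.
(m_43) alone gives m_43 = true.
But (NOT m_43) is also a unit clause — contradiction.
Undo m_21 and try m_21 = false.
(m_23) alone gives m_23 = true.
(NOT m_13) alone gives m_13 = false.
(NOT m_33) alone gives m_33 = false.
(m_31) alone gives m_31 = true.
(NOT m_41) alone gives m_41 = false.
(m_43) alone gives m_43 = true.
But (NOT m_43) is also a unit clause — contradiction.
Both values of m_21 lead to a conflict.
Undo m_12 and try m_12 = false.
(m_13) alone gives m_13 = true.
(NOT m_23) alone gives m_23 = false.
(NOT m_33) alone gives m_33 = false.
(NOT m_43) alone gives m_43 = false.
Suppose m_21 = true.
(NOT m_31) alone gives m_31 = false.
(m_32) alone gives m_32 = true.
(NOT m_41) alone gives m_41 = false.
(m_42) alone gives m_42 = true.
But (NOT m_42) is also a unit clause — contradiction.
Undo m_21 and try m_21 = false.
(m_22) alone gives m_22 = true.
(NOT m_32) alone gives m_32 = false.
(m_31) alone gives m_31 = true.
(NOT m_41) alone gives m_41 = false.
(m_42) alone gives m_42 = true.
But (NOT m_42) is also a unit clause — contradiction.
Both values of m_21 lead to a conflict.
Both values of m_12 lead to a conflict.
Undo m_11 and try m_11 = true.
(NOT m_21) alone gives m_21 = false.
(NOT m_31) alone gives m_31 = false.
(NOT m_41) alone gives m_41 = false.
Suppose m_22 = true.
(NOT m_12) alone gives m_12 = false.
(NOT m_32) alone gives m_32 = false.
(m_33) alone gives m_33 = true.
(NOT m_42) alone gives m_42 = false.
(m_43) alone gives m_43 = true.
But (NOT m_43) is also a unit clause — contradiction.
Undo m_22 and try m_22 = false.
(m_23) alone gives m_23 = true.
(NOT m_13) alone gives m_13 = false.
(NOT m_33) alone gives m_33 = false.
(m_32) alone gives m_32 = true.
(NOT m_12) alone gives m_12 = false.
(NOT m_42) alone gives m_42 = false.
(m_43) alone gives m_43 = true.
But (NOT m_43) is also a unit clause — contradiction.
Both values of m_22 lead to a conflict.
Both values of m_11 lead to a conflict.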